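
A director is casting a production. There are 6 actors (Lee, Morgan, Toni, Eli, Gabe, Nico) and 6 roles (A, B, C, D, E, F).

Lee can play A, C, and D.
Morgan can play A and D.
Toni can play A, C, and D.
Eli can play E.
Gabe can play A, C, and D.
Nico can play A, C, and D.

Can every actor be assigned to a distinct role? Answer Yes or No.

The set {Lee, Morgan, Toni, Gabe, Nico} has only 3 neighbours ({A, C, D}), so by Hall's theorem at most 4 of the 6 actors can be matched.
Hence no matching covers every actor.

No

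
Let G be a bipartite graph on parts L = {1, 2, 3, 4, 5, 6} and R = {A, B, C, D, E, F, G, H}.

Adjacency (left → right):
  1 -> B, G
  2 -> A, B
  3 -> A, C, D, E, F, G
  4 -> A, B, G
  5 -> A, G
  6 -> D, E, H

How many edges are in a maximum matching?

5

A valid assignment of size 5: 1-G, 2-A, 3-F, 4-B, 6-E.
The set {1, 2, 4, 5} has only 3 neighbours ({A, B, G}), so by Hall's theorem at most 5 of the 6 left vertices can be matched.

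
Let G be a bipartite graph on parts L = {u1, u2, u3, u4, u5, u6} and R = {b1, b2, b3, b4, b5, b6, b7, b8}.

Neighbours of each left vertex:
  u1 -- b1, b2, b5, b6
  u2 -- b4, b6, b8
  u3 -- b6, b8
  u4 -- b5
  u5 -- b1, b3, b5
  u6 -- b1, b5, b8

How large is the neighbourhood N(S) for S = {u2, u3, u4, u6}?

5

The union of neighbours of {u2, u3, u4, u6} is {b1, b4, b5, b6, b8}, which has 5 elements.
Since |N(S)| = 5 ≥ |S| = 4, Hall's condition holds for this subset.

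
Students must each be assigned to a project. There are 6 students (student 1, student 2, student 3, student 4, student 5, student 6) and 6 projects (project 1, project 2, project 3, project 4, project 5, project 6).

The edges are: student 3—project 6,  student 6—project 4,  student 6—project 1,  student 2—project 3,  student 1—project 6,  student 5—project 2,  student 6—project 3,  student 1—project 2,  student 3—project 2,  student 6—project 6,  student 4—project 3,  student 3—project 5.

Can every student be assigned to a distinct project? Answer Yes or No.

No

The set {student 2, student 4} has only 1 neighbour ({project 3}), so by Hall's theorem at most 5 of the 6 students can be matched.
Hence no matching covers every student.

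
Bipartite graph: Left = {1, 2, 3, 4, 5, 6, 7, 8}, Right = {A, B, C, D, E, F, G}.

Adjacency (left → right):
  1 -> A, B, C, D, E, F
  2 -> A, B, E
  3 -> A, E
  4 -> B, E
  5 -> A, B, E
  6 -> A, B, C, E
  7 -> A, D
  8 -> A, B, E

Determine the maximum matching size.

For example, pair 1→F, 2→E, 3→A, 4→B, 6→C, 7→D.
The set {2, 3, 4, 5, 8} has only 3 neighbours ({A, B, E}), so by Hall's theorem at most 6 of the 8 left vertices can be matched.

6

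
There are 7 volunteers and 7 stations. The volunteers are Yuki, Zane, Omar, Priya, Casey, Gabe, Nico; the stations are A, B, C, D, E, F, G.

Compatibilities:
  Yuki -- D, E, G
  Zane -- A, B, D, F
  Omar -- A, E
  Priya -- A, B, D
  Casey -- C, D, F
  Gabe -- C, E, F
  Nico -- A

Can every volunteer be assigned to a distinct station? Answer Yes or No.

A valid assignment of size 7: Yuki→G, Zane→B, Omar→E, Priya→D, Casey→F, Gabe→C, Nico→A.
All 7 volunteers are covered.

Yes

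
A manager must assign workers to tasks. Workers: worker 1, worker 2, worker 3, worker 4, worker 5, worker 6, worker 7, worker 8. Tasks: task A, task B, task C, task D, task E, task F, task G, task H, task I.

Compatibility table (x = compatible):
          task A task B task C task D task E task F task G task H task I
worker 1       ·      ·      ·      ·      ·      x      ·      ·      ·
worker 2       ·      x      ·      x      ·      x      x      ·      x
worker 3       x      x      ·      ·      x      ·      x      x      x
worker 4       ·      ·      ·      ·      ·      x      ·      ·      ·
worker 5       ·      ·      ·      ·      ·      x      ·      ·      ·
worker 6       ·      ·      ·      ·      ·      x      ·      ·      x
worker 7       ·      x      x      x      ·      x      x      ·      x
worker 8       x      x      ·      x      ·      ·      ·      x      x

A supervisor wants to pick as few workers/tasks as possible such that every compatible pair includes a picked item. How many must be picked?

6

The 6 edges worker 1–task F, worker 2–task D, worker 3–task G, worker 6–task I, worker 7–task C, worker 8–task A form a matching, so any vertex cover needs at least 6 vertices (one per matched edge).
Conversely {worker 2, worker 3, worker 6, worker 7, worker 8, task F} meets every edge and has exactly 6 vertices, so 6 is optimal.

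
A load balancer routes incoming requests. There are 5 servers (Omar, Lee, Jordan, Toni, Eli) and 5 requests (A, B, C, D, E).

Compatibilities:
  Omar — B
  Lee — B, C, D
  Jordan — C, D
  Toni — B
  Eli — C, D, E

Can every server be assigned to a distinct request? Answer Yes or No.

No

The set {Omar, Toni} has only 1 neighbour ({B}), so by Hall's theorem at most 4 of the 5 servers can be matched.
Hence no matching covers every server.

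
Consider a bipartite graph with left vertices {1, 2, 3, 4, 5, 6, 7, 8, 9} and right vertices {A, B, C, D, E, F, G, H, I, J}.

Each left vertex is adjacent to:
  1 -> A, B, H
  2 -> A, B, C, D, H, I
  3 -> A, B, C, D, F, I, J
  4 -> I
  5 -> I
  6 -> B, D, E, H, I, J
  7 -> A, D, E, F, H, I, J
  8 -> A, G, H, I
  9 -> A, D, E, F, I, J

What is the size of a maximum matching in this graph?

8

For example, pair 1-H, 2-D, 3-B, 4-I, 6-E, 7-A, 8-G, 9-J.
The set {4, 5} has only 1 neighbour ({I}), so by Hall's theorem at most 8 of the 9 left vertices can be matched.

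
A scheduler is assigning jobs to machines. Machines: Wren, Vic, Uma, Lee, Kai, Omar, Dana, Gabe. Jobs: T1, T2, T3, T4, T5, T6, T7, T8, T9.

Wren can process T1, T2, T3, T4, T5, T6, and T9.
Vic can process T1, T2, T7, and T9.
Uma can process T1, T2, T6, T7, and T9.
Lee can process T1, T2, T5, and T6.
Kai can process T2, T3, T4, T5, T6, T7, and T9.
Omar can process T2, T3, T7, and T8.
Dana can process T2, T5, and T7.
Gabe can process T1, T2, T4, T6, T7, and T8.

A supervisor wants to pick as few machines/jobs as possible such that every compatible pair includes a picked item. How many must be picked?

{Wren, Vic, Uma, Lee, Kai, Omar, Dana, Gabe} is a vertex cover of size 8: every edge has an endpoint in this set.
No smaller cover exists because Wren–T4, Vic–T9, Uma–T6, Lee–T2, Kai–T3, Omar–T8, Dana–T5, Gabe–T7 is a matching of size 8, and a cover must include an endpoint of each of these disjoint edges (König's theorem).

8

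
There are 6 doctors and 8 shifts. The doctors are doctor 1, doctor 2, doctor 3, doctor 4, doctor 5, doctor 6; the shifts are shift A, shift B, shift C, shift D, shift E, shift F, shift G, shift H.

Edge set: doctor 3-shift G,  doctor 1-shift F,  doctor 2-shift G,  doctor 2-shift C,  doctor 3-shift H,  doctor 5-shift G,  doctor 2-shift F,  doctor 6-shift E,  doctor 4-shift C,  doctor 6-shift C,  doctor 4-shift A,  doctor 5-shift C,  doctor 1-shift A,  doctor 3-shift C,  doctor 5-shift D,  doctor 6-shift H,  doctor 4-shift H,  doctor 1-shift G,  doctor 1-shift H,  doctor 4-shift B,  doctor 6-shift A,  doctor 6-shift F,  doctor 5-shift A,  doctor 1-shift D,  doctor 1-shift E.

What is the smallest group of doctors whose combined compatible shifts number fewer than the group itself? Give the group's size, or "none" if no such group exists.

A matching saturating every doctor exists, for instance doctor 1→shift F, doctor 2→shift C, doctor 3→shift G, doctor 4→shift H, doctor 5→shift D, doctor 6→shift A.
By Hall's marriage theorem, this means |N(S)| ≥ |S| for every subset S, so no violating subset exists.

none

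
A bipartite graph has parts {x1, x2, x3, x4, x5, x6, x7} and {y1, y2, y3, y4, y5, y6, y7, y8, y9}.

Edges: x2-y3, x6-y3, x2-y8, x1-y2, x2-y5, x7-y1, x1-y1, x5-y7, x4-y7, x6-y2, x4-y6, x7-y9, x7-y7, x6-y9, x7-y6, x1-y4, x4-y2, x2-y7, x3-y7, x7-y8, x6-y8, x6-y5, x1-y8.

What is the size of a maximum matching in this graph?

One maximum matching: x1→y1, x2→y8, x3→y7, x4→y2, x6→y3, x7→y6.
The set {x3, x5} has only 1 neighbour ({y7}), so by Hall's theorem at most 6 of the 7 left vertices can be matched.

6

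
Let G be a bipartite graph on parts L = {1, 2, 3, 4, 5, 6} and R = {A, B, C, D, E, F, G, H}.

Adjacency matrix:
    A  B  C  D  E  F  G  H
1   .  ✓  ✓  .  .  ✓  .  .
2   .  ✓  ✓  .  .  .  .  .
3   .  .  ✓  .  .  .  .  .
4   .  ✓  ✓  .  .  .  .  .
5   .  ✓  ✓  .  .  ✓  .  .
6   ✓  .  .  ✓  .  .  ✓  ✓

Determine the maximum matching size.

One maximum matching: 1-F, 2-B, 3-C, 6-G.
The set {1, 2, 3, 4, 5} has only 3 neighbours ({B, C, F}), so by Hall's theorem at most 4 of the 6 left vertices can be matched.

4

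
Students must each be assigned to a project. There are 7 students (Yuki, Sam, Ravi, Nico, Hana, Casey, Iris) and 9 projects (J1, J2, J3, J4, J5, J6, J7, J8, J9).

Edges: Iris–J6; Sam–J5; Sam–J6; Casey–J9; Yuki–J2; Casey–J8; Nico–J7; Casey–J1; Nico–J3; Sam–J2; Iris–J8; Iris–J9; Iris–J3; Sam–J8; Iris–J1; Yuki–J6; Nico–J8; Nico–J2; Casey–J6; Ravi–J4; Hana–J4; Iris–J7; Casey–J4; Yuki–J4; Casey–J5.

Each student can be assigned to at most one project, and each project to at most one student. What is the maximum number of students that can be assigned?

One maximum matching: Yuki→J2, Sam→J5, Ravi→J4, Nico→J3, Casey→J9, Iris→J6.
The set {Ravi, Hana} has only 1 neighbour ({J4}), so by Hall's theorem at most 6 of the 7 students can be matched.

6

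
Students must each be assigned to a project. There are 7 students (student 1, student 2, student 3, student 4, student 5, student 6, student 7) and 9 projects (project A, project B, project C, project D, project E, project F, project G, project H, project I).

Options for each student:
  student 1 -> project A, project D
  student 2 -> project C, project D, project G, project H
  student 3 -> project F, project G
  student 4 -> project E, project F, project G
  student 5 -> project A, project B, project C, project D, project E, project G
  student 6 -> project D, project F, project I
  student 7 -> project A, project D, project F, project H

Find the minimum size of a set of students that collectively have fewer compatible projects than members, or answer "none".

A matching saturating every student exists, for instance student 1→project D, student 2→project C, student 3→project F, student 4→project E, student 5→project G, student 6→project I, student 7→project A.
By Hall's marriage theorem, this means |N(S)| ≥ |S| for every subset S, so no violating subset exists.

none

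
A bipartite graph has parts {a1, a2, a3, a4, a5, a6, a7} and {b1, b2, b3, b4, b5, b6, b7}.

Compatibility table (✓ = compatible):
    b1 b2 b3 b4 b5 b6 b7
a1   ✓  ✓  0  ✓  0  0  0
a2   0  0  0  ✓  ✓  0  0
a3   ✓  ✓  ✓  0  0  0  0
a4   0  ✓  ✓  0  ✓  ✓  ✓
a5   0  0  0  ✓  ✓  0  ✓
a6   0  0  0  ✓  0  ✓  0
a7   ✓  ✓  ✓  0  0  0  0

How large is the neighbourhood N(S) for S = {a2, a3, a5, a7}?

6

The union of neighbours of {a2, a3, a5, a7} is {b1, b2, b3, b4, b5, b7}, which has 6 elements.
Since |N(S)| = 6 ≥ |S| = 4, Hall's condition holds for this subset.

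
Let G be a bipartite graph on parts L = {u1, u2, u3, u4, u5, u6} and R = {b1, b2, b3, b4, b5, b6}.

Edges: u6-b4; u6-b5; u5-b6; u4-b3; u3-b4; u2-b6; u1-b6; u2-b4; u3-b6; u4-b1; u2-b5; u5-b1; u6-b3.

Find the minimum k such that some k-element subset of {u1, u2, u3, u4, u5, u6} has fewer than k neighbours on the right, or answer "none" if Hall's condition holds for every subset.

6

Take S = {u1, u2, u3, u4, u5, u6}. Its neighbourhood is {b1, b3, b4, b5, b6}, so |N(S)| = 5 < |S| = 6.
Every subset of size less than 6 has at least as many neighbours as members, so 6 is the minimum.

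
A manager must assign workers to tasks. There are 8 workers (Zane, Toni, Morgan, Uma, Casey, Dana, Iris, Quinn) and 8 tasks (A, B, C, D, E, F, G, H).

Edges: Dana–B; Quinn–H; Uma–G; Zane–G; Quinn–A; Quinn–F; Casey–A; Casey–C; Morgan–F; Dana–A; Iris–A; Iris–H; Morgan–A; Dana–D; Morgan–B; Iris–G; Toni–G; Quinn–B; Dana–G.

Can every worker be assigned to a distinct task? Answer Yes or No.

The set {Zane, Toni, Uma} has only 1 neighbour ({G}), so by Hall's theorem at most 6 of the 8 workers can be matched.
Hence no matching covers every worker.

No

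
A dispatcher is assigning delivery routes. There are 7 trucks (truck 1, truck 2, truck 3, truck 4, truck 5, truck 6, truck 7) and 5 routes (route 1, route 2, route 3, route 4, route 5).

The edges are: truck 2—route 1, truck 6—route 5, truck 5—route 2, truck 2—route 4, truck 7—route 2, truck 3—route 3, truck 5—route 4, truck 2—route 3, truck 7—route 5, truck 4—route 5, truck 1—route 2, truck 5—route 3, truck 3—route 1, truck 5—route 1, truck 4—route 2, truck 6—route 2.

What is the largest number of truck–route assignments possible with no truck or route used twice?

One maximum matching: truck 1-route 2, truck 2-route 3, truck 3-route 1, truck 4-route 5, truck 5-route 4.
The set {truck 1, truck 4, truck 6, truck 7} has only 2 neighbours ({route 2, route 5}), so by Hall's theorem at most 5 of the 7 trucks can be matched.

5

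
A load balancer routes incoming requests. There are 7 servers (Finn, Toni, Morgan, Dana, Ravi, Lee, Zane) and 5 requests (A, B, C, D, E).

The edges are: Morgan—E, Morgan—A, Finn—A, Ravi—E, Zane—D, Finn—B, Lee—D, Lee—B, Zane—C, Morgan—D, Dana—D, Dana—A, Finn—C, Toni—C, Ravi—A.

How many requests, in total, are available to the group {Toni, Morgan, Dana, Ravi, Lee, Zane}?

The union of neighbours of {Toni, Morgan, Dana, Ravi, Lee, Zane} is {A, B, C, D, E}, which has 5 elements.
Since |N(S)| = 5 < |S| = 6, Hall's condition fails for this subset.

5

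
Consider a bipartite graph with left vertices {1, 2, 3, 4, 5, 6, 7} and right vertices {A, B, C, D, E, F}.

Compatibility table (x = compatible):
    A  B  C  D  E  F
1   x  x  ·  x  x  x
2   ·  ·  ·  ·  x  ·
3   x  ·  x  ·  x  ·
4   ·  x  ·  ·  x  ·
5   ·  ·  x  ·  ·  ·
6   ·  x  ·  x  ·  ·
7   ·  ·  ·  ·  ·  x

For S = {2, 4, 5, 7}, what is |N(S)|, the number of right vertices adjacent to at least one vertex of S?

The union of neighbours of {2, 4, 5, 7} is {B, C, E, F}, which has 4 elements.
Since |N(S)| = 4 ≥ |S| = 4, Hall's condition holds for this subset.

4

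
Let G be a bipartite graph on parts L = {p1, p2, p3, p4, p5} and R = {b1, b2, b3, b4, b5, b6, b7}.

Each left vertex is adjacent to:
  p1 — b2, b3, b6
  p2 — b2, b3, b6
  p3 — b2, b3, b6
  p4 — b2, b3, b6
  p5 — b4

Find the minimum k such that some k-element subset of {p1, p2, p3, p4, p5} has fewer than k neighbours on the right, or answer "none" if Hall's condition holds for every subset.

Take S = {p1, p2, p3, p4}. Its neighbourhood is {b2, b3, b6}, so |N(S)| = 3 < |S| = 4.
Every subset of size less than 4 has at least as many neighbours as members, so 4 is the minimum.

4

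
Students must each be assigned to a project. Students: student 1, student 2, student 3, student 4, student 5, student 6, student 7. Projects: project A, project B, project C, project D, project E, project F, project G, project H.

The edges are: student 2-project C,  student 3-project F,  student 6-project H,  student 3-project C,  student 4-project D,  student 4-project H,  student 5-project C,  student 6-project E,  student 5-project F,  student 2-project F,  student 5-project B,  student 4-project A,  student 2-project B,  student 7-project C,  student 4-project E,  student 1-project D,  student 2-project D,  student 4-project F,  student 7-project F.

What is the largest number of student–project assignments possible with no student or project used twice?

6

For example, pair student 1–project D, student 2–project B, student 3–project F, student 4–project H, student 5–project C, student 6–project E.
The set {student 1, student 2, student 3, student 5, student 7} has only 4 neighbours ({project B, project C, project D, project F}), so by Hall's theorem at most 6 of the 7 students can be matched.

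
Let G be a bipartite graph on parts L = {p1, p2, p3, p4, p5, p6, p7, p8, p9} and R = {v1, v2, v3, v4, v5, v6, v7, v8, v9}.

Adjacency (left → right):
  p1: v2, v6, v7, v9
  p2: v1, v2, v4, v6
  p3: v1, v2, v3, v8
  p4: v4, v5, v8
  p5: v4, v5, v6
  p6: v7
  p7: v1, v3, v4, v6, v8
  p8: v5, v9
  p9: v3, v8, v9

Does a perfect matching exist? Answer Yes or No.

A valid assignment of size 9: p1→v9, p2→v2, p3→v1, p4→v8, p5→v4, p6→v7, p7→v6, p8→v5, p9→v3.
All 9 left vertices are covered.

Yes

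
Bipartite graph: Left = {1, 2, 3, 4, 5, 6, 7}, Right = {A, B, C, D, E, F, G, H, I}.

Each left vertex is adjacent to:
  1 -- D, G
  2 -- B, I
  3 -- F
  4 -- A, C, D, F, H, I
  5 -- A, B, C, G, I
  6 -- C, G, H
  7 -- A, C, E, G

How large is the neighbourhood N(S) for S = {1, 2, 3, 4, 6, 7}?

The union of neighbours of {1, 2, 3, 4, 6, 7} is {A, B, C, D, E, F, G, H, I}, which has 9 elements.
Since |N(S)| = 9 ≥ |S| = 6, Hall's condition holds for this subset.

9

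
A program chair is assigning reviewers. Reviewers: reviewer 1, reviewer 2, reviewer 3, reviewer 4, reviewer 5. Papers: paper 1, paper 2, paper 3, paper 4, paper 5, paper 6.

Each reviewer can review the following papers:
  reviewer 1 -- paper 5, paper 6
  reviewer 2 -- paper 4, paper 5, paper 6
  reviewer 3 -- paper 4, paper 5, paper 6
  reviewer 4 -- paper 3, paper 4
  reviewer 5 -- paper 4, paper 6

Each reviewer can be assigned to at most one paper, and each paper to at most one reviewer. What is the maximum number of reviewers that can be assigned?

For example, pair reviewer 1–paper 5, reviewer 2–paper 6, reviewer 3–paper 4, reviewer 4–paper 3.
The set {reviewer 1, reviewer 2, reviewer 3, reviewer 5} has only 3 neighbours ({paper 4, paper 5, paper 6}), so by Hall's theorem at most 4 of the 5 reviewers can be matched.

4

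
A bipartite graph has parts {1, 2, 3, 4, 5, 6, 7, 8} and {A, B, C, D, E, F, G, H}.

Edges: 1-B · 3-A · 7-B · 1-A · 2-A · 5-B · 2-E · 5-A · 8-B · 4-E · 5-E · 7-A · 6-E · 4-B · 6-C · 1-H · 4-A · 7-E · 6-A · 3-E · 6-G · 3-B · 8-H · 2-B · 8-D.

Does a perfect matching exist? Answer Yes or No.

No

The set {2, 3, 4, 5, 7} has only 3 neighbours ({A, B, E}), so by Hall's theorem at most 6 of the 8 left vertices can be matched.
Hence no matching covers every left vertex.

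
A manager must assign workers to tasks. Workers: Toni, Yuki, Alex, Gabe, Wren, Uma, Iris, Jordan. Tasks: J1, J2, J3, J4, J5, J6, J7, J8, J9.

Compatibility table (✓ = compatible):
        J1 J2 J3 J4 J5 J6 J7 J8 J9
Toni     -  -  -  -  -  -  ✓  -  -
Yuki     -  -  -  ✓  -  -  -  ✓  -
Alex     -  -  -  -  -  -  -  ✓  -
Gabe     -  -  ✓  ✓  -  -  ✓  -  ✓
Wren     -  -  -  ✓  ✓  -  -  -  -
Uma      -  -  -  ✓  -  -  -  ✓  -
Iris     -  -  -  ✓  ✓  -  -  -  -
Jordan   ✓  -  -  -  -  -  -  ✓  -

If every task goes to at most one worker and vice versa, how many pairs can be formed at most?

For example, pair Toni-J7, Yuki-J4, Alex-J8, Gabe-J9, Wren-J5, Jordan-J1.
The set {Yuki, Alex, Wren, Uma, Iris} has only 3 neighbours ({J4, J5, J8}), so by Hall's theorem at most 6 of the 8 workers can be matched.

6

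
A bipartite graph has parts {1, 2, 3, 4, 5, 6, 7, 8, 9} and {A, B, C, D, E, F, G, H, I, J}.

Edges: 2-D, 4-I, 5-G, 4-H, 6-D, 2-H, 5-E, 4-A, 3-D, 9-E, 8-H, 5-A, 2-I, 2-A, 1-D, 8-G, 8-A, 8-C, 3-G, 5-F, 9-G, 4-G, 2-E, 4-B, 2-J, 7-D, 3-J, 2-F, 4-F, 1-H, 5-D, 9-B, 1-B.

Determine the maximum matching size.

A valid assignment of size 8: 1→H, 2→A, 3→J, 4→G, 5→E, 6→D, 8→C, 9→B.
The set {6, 7} has only 1 neighbour ({D}), so by Hall's theorem at most 8 of the 9 left vertices can be matched.

8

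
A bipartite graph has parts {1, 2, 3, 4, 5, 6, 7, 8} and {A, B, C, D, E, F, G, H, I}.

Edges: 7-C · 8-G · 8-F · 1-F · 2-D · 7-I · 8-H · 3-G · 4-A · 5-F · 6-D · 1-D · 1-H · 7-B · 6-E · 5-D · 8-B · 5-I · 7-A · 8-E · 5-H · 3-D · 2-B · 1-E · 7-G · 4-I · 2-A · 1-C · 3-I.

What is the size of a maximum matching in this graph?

One maximum matching: 1–H, 2–B, 3–D, 4–I, 5–F, 6–E, 7–A, 8–G.
All 8 left vertices are matched, so no larger matching exists.

8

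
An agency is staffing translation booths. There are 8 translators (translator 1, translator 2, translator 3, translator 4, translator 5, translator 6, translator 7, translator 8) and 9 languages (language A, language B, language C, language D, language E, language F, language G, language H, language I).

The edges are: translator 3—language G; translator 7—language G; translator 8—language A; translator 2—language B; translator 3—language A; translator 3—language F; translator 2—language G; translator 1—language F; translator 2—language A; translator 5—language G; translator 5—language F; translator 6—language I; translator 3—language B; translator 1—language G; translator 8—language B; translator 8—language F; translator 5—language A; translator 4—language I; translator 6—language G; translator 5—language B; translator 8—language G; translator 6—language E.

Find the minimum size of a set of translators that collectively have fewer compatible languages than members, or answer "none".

Take S = {translator 1, translator 2, translator 3, translator 5, translator 7}. Its neighbourhood is {language A, language B, language F, language G}, so |N(S)| = 4 < |S| = 5.
Every subset of size less than 5 has at least as many neighbours as members, so 5 is the minimum.

5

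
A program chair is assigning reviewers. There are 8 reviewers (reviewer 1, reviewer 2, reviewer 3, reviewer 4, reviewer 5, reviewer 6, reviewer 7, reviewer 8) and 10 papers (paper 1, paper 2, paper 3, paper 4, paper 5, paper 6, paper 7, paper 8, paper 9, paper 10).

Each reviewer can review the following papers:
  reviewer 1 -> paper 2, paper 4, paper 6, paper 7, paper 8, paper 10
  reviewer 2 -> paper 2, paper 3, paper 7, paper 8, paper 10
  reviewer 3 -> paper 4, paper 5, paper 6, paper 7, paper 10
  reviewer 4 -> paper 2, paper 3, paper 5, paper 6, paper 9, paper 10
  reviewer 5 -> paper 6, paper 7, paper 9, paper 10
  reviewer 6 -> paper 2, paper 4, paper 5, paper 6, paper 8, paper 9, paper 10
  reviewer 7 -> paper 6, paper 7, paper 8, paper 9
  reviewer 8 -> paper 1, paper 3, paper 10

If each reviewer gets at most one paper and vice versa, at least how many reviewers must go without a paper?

0

For example, pair reviewer 1–paper 2, reviewer 2–paper 3, reviewer 3–paper 5, reviewer 4–paper 10, reviewer 5–paper 6, reviewer 6–paper 9, reviewer 7–paper 7, reviewer 8–paper 1.
This saturates every reviewer, so 8 is the maximum.
That matches 8 of the 8, leaving 0 unmatched; no matching can do better.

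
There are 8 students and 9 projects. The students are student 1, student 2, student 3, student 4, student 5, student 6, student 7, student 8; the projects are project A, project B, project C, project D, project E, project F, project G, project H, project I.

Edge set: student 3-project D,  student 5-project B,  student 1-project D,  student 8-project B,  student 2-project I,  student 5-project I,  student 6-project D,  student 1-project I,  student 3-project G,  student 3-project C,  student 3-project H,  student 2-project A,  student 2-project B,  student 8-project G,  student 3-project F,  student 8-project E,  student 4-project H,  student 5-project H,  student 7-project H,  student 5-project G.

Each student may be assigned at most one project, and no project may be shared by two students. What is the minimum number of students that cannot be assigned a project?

1

One maximum matching: student 1–project I, student 2–project A, student 3–project F, student 4–project H, student 5–project G, student 6–project D, student 8–project E.
The set {student 4, student 7} has only 1 neighbour ({project H}), so by Hall's theorem at most 7 of the 8 students can be matched.
That matches 7 of the 8, leaving 1 unmatched; no matching can do better.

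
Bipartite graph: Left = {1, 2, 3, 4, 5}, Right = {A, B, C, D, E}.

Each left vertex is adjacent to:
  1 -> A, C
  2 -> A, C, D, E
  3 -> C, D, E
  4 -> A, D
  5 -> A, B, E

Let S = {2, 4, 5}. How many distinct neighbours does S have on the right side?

The union of neighbours of {2, 4, 5} is {A, B, C, D, E}, which has 5 elements.
Since |N(S)| = 5 ≥ |S| = 3, Hall's condition holds for this subset.

5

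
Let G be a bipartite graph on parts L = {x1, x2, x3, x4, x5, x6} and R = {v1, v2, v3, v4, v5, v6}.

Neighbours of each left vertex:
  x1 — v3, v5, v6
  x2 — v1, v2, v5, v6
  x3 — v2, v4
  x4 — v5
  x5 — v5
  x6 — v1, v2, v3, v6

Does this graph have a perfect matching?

The set {x4, x5} has only 1 neighbour ({v5}), so by Hall's theorem at most 5 of the 6 left vertices can be matched.
Hence no matching covers every left vertex.

No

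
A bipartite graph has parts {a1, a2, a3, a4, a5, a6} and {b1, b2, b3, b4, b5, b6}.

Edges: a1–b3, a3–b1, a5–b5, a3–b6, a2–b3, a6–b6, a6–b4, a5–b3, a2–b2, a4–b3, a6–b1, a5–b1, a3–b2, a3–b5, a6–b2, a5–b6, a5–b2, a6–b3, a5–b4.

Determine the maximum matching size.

5

One maximum matching: a1–b3, a2–b2, a3–b6, a5–b5, a6–b1.
The set {a1, a4} has only 1 neighbour ({b3}), so by Hall's theorem at most 5 of the 6 left vertices can be matched.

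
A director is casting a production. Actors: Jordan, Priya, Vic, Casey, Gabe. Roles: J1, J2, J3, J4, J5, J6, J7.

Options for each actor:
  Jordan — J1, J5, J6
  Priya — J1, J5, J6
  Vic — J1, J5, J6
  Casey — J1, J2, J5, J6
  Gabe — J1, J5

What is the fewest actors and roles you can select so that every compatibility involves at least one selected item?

4

A maximum matching has 4 edges (e.g. Jordan–J1, Priya–J5, Vic–J6, Casey–J2).
By König's theorem the minimum vertex cover has the same size. One such cover is {Casey, J1, J5, J6}.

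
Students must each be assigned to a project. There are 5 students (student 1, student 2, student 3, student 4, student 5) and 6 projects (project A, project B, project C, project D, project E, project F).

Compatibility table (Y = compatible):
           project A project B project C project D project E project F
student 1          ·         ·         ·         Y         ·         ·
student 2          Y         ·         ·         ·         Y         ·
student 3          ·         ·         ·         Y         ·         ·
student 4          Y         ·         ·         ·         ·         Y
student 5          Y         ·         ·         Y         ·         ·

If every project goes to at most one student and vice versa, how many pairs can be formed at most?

One maximum matching: student 1→project D, student 2→project E, student 4→project F, student 5→project A.
The set {student 1, student 3} has only 1 neighbour ({project D}), so by Hall's theorem at most 4 of the 5 students can be matched.

4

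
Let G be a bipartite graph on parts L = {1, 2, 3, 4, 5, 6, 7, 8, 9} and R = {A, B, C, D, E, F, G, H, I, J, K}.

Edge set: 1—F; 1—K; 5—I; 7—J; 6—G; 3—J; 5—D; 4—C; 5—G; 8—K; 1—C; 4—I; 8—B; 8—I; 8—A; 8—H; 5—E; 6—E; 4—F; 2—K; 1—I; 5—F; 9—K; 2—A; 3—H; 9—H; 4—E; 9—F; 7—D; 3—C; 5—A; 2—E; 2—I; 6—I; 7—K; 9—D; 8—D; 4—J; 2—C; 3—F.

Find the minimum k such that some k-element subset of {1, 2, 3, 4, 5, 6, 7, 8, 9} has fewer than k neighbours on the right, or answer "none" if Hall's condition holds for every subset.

none

A matching saturating every left vertex exists, for instance 1→C, 2→K, 3→H, 4→J, 5→G, 6→E, 7→D, 8→A, 9→F.
By Hall's marriage theorem, this means |N(S)| ≥ |S| for every subset S, so no violating subset exists.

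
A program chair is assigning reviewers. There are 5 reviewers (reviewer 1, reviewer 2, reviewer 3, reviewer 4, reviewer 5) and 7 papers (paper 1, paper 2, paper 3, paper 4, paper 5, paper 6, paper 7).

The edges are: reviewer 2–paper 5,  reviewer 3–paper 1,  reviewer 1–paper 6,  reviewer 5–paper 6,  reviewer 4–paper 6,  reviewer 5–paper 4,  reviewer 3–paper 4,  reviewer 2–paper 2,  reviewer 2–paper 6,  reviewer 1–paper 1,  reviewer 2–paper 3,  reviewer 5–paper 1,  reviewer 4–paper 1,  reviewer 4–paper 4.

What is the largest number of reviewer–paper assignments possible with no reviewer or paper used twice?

A valid assignment of size 4: reviewer 1–paper 1, reviewer 2–paper 2, reviewer 3–paper 4, reviewer 4–paper 6.
The set {reviewer 1, reviewer 3, reviewer 4, reviewer 5} has only 3 neighbours ({paper 1, paper 4, paper 6}), so by Hall's theorem at most 4 of the 5 reviewers can be matched.

4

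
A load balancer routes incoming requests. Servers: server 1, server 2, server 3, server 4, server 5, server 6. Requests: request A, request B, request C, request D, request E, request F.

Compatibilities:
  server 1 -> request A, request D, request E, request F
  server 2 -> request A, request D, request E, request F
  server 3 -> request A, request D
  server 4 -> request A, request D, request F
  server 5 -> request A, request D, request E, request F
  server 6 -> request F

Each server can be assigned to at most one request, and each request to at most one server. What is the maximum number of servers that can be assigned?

4

A valid assignment of size 4: server 1–request A, server 2–request E, server 3–request D, server 4–request F.
The set {server 1, server 2, server 3, server 4, server 5, server 6} has only 4 neighbours ({request A, request D, request E, request F}), so by Hall's theorem at most 4 of the 6 servers can be matched.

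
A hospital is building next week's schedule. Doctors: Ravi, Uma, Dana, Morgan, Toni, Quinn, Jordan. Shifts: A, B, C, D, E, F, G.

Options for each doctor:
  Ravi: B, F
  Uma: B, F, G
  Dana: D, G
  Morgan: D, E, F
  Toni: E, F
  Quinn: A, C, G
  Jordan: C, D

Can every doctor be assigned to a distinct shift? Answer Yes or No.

Yes

One maximum matching: Ravi→F, Uma→B, Dana→G, Morgan→D, Toni→E, Quinn→A, Jordan→C.
All 7 doctors are covered.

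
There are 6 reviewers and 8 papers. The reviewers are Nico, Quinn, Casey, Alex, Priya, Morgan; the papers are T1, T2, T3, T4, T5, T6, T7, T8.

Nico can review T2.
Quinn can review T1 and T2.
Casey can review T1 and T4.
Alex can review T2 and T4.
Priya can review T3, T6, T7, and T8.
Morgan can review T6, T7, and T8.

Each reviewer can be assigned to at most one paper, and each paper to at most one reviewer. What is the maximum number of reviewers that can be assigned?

5

One maximum matching: Nico–T2, Quinn–T1, Casey–T4, Priya–T6, Morgan–T7.
The set {Nico, Quinn, Casey, Alex} has only 3 neighbours ({T1, T2, T4}), so by Hall's theorem at most 5 of the 6 reviewers can be matched.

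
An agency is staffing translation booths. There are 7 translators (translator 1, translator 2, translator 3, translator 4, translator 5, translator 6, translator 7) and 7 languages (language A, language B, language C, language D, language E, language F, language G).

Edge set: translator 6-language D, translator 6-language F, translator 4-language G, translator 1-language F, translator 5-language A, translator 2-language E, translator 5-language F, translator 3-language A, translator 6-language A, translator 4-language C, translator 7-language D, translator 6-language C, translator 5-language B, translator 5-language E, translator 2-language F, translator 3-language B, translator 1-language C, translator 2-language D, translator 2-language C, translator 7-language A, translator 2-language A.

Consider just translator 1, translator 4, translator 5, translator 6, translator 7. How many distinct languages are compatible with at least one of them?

The union of neighbours of {translator 1, translator 4, translator 5, translator 6, translator 7} is {language A, language B, language C, language D, language E, language F, language G}, which has 7 elements.
Since |N(S)| = 7 ≥ |S| = 5, Hall's condition holds for this subset.

7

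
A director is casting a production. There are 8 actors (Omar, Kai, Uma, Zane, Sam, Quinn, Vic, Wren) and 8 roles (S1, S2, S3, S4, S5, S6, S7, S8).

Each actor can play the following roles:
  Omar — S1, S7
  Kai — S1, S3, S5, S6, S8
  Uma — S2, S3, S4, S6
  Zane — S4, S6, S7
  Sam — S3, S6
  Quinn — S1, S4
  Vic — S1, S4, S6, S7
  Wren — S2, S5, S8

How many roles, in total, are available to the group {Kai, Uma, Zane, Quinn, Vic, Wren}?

The union of neighbours of {Kai, Uma, Zane, Quinn, Vic, Wren} is {S1, S2, S3, S4, S5, S6, S7, S8}, which has 8 elements.
Since |N(S)| = 8 ≥ |S| = 6, Hall's condition holds for this subset.

8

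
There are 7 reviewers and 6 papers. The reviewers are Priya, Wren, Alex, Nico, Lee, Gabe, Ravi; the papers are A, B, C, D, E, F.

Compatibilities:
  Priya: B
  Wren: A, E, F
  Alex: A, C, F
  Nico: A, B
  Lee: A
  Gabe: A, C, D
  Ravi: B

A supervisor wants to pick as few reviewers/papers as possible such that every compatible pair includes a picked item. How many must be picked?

5

A maximum matching has 5 edges (e.g. Priya–B, Wren–E, Alex–F, Nico–A, Gabe–C).
By König's theorem the minimum vertex cover has the same size. One such cover is {Wren, Alex, Gabe, A, B}.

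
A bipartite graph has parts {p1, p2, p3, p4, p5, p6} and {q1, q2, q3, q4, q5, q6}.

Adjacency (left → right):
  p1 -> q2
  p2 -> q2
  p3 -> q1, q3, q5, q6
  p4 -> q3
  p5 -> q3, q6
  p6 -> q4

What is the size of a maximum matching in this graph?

A valid assignment of size 5: p1–q2, p3–q5, p4–q3, p5–q6, p6–q4.
The set {p1, p2} has only 1 neighbour ({q2}), so by Hall's theorem at most 5 of the 6 left vertices can be matched.

5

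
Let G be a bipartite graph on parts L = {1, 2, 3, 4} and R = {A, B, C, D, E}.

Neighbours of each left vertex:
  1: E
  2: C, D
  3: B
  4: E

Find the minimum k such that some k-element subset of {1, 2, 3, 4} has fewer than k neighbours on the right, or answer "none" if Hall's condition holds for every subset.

2

Take S = {1, 4}. Its neighbourhood is {E}, so |N(S)| = 1 < |S| = 2.
No single vertex violates Hall's condition since each has at least one neighbour, so 2 is the minimum.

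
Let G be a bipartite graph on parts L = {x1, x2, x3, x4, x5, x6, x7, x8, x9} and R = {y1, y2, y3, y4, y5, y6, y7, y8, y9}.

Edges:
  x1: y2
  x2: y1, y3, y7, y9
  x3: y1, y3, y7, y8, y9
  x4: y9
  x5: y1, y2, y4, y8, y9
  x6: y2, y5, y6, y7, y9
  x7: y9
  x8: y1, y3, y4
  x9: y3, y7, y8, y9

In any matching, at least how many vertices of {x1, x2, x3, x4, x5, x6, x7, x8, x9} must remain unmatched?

1

A valid assignment of size 8: x1–y2, x2–y7, x3–y8, x4–y9, x5–y4, x6–y6, x8–y1, x9–y3.
The set {x4, x7} has only 1 neighbour ({y9}), so by Hall's theorem at most 8 of the 9 left vertices can be matched.
That matches 8 of the 9, leaving 1 unmatched; no matching can do better.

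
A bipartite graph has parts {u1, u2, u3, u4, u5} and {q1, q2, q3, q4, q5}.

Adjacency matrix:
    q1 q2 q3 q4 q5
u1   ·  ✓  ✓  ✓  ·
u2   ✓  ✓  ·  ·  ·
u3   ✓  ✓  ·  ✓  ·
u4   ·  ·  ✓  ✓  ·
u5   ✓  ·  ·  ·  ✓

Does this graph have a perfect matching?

Yes

For example, pair u1-q3, u2-q1, u3-q2, u4-q4, u5-q5.
All 5 left vertices are covered.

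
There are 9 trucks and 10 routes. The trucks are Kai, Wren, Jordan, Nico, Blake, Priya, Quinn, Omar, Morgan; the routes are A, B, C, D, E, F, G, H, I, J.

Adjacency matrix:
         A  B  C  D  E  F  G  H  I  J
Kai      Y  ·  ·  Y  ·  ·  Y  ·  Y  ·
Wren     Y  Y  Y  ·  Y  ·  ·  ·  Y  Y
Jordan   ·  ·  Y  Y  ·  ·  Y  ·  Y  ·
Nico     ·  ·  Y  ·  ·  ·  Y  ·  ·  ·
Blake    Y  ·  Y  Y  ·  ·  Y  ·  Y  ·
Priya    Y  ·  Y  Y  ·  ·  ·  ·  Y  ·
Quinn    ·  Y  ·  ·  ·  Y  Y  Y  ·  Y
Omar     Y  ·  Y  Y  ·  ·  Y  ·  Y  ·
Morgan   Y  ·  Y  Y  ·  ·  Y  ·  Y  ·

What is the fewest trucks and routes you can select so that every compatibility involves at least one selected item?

7

A maximum matching has 7 edges (e.g. Kai–G, Wren–E, Jordan–D, Nico–C, Blake–A, Priya–I, Quinn–J).
By König's theorem the minimum vertex cover has the same size. One such cover is {Wren, Quinn, A, C, D, G, I}.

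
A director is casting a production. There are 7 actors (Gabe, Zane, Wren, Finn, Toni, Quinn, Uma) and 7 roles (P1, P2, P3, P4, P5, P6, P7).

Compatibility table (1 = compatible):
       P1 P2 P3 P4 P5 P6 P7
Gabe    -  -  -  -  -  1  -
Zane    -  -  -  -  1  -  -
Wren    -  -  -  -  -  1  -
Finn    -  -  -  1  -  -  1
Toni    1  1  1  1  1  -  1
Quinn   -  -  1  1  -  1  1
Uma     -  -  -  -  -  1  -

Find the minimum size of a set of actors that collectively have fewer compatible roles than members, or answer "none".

Take S = {Gabe, Wren}. Its neighbourhood is {P6}, so |N(S)| = 1 < |S| = 2.
No single vertex violates Hall's condition since each has at least one neighbour, so 2 is the minimum.

2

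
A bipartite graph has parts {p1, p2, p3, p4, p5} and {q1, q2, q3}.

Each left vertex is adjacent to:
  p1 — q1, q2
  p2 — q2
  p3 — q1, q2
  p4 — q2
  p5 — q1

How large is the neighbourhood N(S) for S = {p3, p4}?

2

The union of neighbours of {p3, p4} is {q1, q2}, which has 2 elements.
Since |N(S)| = 2 ≥ |S| = 2, Hall's condition holds for this subset.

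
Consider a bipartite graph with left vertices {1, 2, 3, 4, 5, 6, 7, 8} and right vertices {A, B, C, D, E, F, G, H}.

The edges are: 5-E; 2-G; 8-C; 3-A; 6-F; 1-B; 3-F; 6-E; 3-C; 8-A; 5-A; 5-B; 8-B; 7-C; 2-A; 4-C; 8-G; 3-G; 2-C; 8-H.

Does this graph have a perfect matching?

No

The set {4, 7} has only 1 neighbour ({C}), so by Hall's theorem at most 7 of the 8 left vertices can be matched.
Hence no matching covers every left vertex.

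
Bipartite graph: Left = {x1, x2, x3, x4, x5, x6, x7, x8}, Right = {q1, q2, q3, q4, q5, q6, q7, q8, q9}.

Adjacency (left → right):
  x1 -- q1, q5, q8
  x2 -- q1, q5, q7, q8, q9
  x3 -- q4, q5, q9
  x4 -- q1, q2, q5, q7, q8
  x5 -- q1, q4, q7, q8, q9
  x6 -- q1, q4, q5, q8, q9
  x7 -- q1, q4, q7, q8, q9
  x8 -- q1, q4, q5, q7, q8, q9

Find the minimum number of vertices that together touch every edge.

7

The 7 edges x1–q8, x2–q1, x3–q5, x4–q2, x5–q7, x6–q4, x7–q9 form a matching, so any vertex cover needs at least 7 vertices (one per matched edge).
Conversely {x4, q1, q4, q5, q7, q8, q9} meets every edge and has exactly 7 vertices, so 7 is optimal.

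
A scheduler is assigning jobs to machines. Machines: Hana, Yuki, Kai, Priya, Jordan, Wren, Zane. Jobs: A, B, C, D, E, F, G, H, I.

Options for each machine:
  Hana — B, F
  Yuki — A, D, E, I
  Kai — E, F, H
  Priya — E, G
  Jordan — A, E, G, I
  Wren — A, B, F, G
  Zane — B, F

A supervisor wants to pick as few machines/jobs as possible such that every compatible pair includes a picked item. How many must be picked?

7

The 7 edges Hana–F, Yuki–I, Kai–H, Priya–E, Jordan–A, Wren–G, Zane–B form a matching, so any vertex cover needs at least 7 vertices (one per matched edge).
Conversely {Hana, Yuki, Kai, Priya, Jordan, Wren, Zane} meets every edge and has exactly 7 vertices, so 7 is optimal.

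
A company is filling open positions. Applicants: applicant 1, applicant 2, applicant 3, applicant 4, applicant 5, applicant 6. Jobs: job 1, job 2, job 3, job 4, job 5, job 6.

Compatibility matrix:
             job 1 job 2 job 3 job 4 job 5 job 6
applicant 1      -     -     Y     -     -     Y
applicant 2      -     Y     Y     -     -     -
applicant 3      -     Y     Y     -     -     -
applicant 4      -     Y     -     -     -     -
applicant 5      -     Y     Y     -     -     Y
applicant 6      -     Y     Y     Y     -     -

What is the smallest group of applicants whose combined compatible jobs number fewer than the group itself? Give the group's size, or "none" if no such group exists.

3

Take S = {applicant 2, applicant 3, applicant 4}. Its neighbourhood is {job 2, job 3}, so |N(S)| = 2 < |S| = 3.
Every subset of size less than 3 has at least as many neighbours as members, so 3 is the minimum.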